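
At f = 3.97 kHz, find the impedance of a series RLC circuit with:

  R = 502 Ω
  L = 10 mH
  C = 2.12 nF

Step 1 — Angular frequency: ω = 2π·f = 2π·3970 = 2.494e+04 rad/s.
Step 2 — Component impedances:
  R: Z = R = 502 Ω
  L: Z = jωL = j·2.494e+04·0.01 = 0 + j249.4 Ω
  C: Z = 1/(jωC) = -j/(ω·C) = 0 - j1.891e+04 Ω
Step 3 — Series combination: Z_total = R + L + C = 502 - j1.866e+04 Ω = 1.867e+04∠-88.5° Ω.

Z = 502 - j1.866e+04 Ω = 1.867e+04∠-88.5° Ω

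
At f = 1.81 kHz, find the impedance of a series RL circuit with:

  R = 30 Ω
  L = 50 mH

Step 1 — Angular frequency: ω = 2π·f = 2π·1810 = 1.137e+04 rad/s.
Step 2 — Component impedances:
  R: Z = R = 30 Ω
  L: Z = jωL = j·1.137e+04·0.05 = 0 + j568.6 Ω
Step 3 — Series combination: Z_total = R + L = 30 + j568.6 Ω = 569.4∠87.0° Ω.

Z = 30 + j568.6 Ω = 569.4∠87.0° Ω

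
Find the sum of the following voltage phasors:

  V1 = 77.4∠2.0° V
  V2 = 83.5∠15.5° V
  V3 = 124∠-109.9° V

Step 1 — Convert each phasor to rectangular form:
  V1 = 77.4·(cos(2.0°) + j·sin(2.0°)) = 77.35 + j2.701 V
  V2 = 83.5·(cos(15.5°) + j·sin(15.5°)) = 80.46 + j22.31 V
  V3 = 124·(cos(-109.9°) + j·sin(-109.9°)) = -42.21 - j116.6 V
Step 2 — Sum components: V_total = 115.6 - j91.58 V.
Step 3 — Convert to polar: |V_total| = 147.5 V, ∠V_total = -38.4°.

V_total = 147.5∠-38.4° V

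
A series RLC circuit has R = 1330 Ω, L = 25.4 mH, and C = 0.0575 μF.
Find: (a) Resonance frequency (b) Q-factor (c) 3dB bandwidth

Step 1 — Resonance: ω₀ = 1/√(LC) = 1/√(0.0254·5.75e-08) = 2.617e+04 rad/s.
Step 2 — f₀ = ω₀/(2π) = 4165 Hz.
Step 3 — Series Q: Q = ω₀L/R = 2.617e+04·0.0254/1330 = 0.4997.
Step 4 — Bandwidth: Δω = ω₀/Q = 5.236e+04 rad/s; BW = Δω/(2π) = 8334 Hz.

(a) f₀ = 4165 Hz  (b) Q = 0.4997  (c) BW = 8334 Hz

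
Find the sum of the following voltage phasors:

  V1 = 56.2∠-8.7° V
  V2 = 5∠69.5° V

Step 1 — Convert each phasor to rectangular form:
  V1 = 56.2·(cos(-8.7°) + j·sin(-8.7°)) = 55.55 - j8.501 V
  V2 = 5·(cos(69.5°) + j·sin(69.5°)) = 1.751 + j4.683 V
Step 2 — Sum components: V_total = 57.3 - j3.817 V.
Step 3 — Convert to polar: |V_total| = 57.43 V, ∠V_total = -3.8°.

V_total = 57.43∠-3.8° V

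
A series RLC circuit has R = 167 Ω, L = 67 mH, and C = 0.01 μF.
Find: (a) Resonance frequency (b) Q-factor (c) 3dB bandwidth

Step 1 — Resonance: ω₀ = 1/√(LC) = 1/√(0.067·1e-08) = 3.863e+04 rad/s.
Step 2 — f₀ = ω₀/(2π) = 6149 Hz.
Step 3 — Series Q: Q = ω₀L/R = 3.863e+04·0.067/167 = 15.5.
Step 4 — Bandwidth: Δω = ω₀/Q = 2493 rad/s; BW = Δω/(2π) = 396.7 Hz.

(a) f₀ = 6149 Hz  (b) Q = 15.5  (c) BW = 396.7 Hz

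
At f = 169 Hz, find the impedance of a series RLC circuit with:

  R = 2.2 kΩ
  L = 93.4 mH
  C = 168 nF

Step 1 — Angular frequency: ω = 2π·f = 2π·169 = 1062 rad/s.
Step 2 — Component impedances:
  R: Z = R = 2200 Ω
  L: Z = jωL = j·1062·0.0934 = 0 + j99.18 Ω
  C: Z = 1/(jωC) = -j/(ω·C) = 0 - j5606 Ω
Step 3 — Series combination: Z_total = R + L + C = 2200 - j5506 Ω = 5930∠-68.2° Ω.

Z = 2200 - j5506 Ω = 5930∠-68.2° Ω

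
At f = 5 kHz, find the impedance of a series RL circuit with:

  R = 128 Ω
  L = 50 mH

Step 1 — Angular frequency: ω = 2π·f = 2π·5000 = 3.142e+04 rad/s.
Step 2 — Component impedances:
  R: Z = R = 128 Ω
  L: Z = jωL = j·3.142e+04·0.05 = 0 + j1571 Ω
Step 3 — Series combination: Z_total = R + L = 128 + j1571 Ω = 1576∠85.3° Ω.

Z = 128 + j1571 Ω = 1576∠85.3° Ω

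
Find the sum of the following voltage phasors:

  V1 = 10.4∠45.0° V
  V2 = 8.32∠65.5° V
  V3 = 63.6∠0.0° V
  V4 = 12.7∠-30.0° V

Step 1 — Convert each phasor to rectangular form:
  V1 = 10.4·(cos(45.0°) + j·sin(45.0°)) = 7.354 + j7.354 V
  V2 = 8.32·(cos(65.5°) + j·sin(65.5°)) = 3.45 + j7.571 V
  V3 = 63.6·(cos(0.0°) + j·sin(0.0°)) = 63.6 V
  V4 = 12.7·(cos(-30.0°) + j·sin(-30.0°)) = 11 - j6.35 V
Step 2 — Sum components: V_total = 85.4 + j8.575 V.
Step 3 — Convert to polar: |V_total| = 85.83 V, ∠V_total = 5.7°.

V_total = 85.83∠5.7° V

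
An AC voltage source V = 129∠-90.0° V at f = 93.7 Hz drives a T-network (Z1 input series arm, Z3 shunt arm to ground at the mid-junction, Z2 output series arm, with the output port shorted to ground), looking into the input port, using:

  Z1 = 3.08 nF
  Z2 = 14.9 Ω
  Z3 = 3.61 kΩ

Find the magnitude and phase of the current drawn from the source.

Step 1 — Angular frequency: ω = 2π·f = 2π·93.7 = 588.7 rad/s.
Step 2 — Component impedances:
  Z1: Z = 1/(jωC) = -j/(ω·C) = 0 - j5.515e+05 Ω
  Z2: Z = R = 14.9 Ω
  Z3: Z = R = 3610 Ω
Step 3 — With the output port shorted to ground, the output series arm Z2 runs from the junction to ground; the shunt arm Z3 also runs from the junction to ground. They appear in parallel: Z3 || Z2 = 14.84 Ω.
Step 4 — Series with input arm Z1: Z_in = Z1 + (Z3 || Z2) = 14.84 - j5.515e+05 Ω = 5.515e+05∠-90.0° Ω.
Step 5 — Source phasor: V = 129∠-90.0° V = 0 - j129 V.
Step 6 — Ohm's law: I = V / Z_total = (0 - j129) / (14.84 - j5.515e+05) = 0.0002339 - j6.294e-09 A.
Step 7 — Convert to polar: |I| = 0.0002339 A, ∠I = -0.0°.

I = 0.0002339∠-0.0° A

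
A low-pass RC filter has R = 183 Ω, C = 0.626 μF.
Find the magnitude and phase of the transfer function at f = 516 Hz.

Step 1 — Angular frequency: ω = 2π·516 = 3242 rad/s.
Step 2 — Transfer function: H(jω) = 1/(1 + jωRC).
Step 3 — Denominator: 1 + jωRC = 1 + j·3242·183·6.26e-07 = 1 + j0.3714.
Step 4 — H = 0.8788 - j0.3264.
Step 5 — Magnitude: |H| = 0.9374 (-0.6 dB); phase: φ = -20.4°.

|H| = 0.9374 (-0.6 dB), φ = -20.4°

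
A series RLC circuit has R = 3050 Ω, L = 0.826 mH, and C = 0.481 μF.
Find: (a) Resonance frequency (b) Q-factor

Step 1 — Resonance condition Im(Z)=0 gives ω₀ = 1/√(LC).
Step 2 — ω₀ = 1/√(0.000826·4.81e-07) = 5.017e+04 rad/s.
Step 3 — f₀ = ω₀/(2π) = 7985 Hz.
Step 4 — Series Q: Q = ω₀L/R = 5.017e+04·0.000826/3050 = 0.01359.

(a) f₀ = 7985 Hz  (b) Q = 0.01359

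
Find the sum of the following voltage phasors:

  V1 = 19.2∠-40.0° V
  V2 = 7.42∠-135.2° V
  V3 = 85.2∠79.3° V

Step 1 — Convert each phasor to rectangular form:
  V1 = 19.2·(cos(-40.0°) + j·sin(-40.0°)) = 14.71 - j12.34 V
  V2 = 7.42·(cos(-135.2°) + j·sin(-135.2°)) = -5.265 - j5.228 V
  V3 = 85.2·(cos(79.3°) + j·sin(79.3°)) = 15.82 + j83.72 V
Step 2 — Sum components: V_total = 25.26 + j66.15 V.
Step 3 — Convert to polar: |V_total| = 70.81 V, ∠V_total = 69.1°.

V_total = 70.81∠69.1° V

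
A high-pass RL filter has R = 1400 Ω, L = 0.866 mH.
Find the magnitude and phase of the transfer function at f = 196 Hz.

Step 1 — Angular frequency: ω = 2π·196 = 1232 rad/s.
Step 2 — Transfer function: H(jω) = jωL/(R + jωL).
Step 3 — Numerator jωL = j·1.066; denominator R + jωL = 1400 + j1.066.
Step 4 — H = 5.803e-07 + j0.0007618.
Step 5 — Magnitude: |H| = 0.0007618 (-62.4 dB); phase: φ = 90.0°.

|H| = 0.0007618 (-62.4 dB), φ = 90.0°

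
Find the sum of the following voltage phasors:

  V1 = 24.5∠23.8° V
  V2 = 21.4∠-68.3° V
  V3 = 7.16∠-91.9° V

Step 1 — Convert each phasor to rectangular form:
  V1 = 24.5·(cos(23.8°) + j·sin(23.8°)) = 22.42 + j9.887 V
  V2 = 21.4·(cos(-68.3°) + j·sin(-68.3°)) = 7.913 - j19.88 V
  V3 = 7.16·(cos(-91.9°) + j·sin(-91.9°)) = -0.2374 - j7.156 V
Step 2 — Sum components: V_total = 30.09 - j17.15 V.
Step 3 — Convert to polar: |V_total| = 34.64 V, ∠V_total = -29.7°.

V_total = 34.64∠-29.7° V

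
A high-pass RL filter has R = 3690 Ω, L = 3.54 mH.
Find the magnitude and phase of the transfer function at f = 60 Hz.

Step 1 — Angular frequency: ω = 2π·60 = 377 rad/s.
Step 2 — Transfer function: H(jω) = jωL/(R + jωL).
Step 3 — Numerator jωL = j·1.335; denominator R + jωL = 3690 + j1.335.
Step 4 — H = 1.308e-07 + j0.0003617.
Step 5 — Magnitude: |H| = 0.0003617 (-68.8 dB); phase: φ = 90.0°.

|H| = 0.0003617 (-68.8 dB), φ = 90.0°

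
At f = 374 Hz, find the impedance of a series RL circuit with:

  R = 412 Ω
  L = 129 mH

Step 1 — Angular frequency: ω = 2π·f = 2π·374 = 2350 rad/s.
Step 2 — Component impedances:
  R: Z = R = 412 Ω
  L: Z = jωL = j·2350·0.129 = 0 + j303.1 Ω
Step 3 — Series combination: Z_total = R + L = 412 + j303.1 Ω = 511.5∠36.3° Ω.

Z = 412 + j303.1 Ω = 511.5∠36.3° Ω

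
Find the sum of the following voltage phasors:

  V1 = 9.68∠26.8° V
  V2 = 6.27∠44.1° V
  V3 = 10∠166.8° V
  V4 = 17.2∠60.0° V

Step 1 — Convert each phasor to rectangular form:
  V1 = 9.68·(cos(26.8°) + j·sin(26.8°)) = 8.64 + j4.364 V
  V2 = 6.27·(cos(44.1°) + j·sin(44.1°)) = 4.503 + j4.363 V
  V3 = 10·(cos(166.8°) + j·sin(166.8°)) = -9.736 + j2.284 V
  V4 = 17.2·(cos(60.0°) + j·sin(60.0°)) = 8.6 + j14.9 V
Step 2 — Sum components: V_total = 12.01 + j25.91 V.
Step 3 — Convert to polar: |V_total| = 28.55 V, ∠V_total = 65.1°.

V_total = 28.55∠65.1° V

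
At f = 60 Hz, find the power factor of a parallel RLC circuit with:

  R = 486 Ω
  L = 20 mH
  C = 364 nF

Step 1 — Angular frequency: ω = 2π·f = 2π·60 = 377 rad/s.
Step 2 — Component impedances:
  R: Z = R = 486 Ω
  L: Z = jωL = j·377·0.02 = 0 + j7.54 Ω
  C: Z = 1/(jωC) = -j/(ω·C) = 0 - j7287 Ω
Step 3 — Parallel combination: 1/Z_total = 1/R + 1/L + 1/C; Z_total = 0.1172 + j7.546 Ω = 7.547∠89.1° Ω.
Step 4 — Power factor: PF = cos(φ) = Re(Z)/|Z| = 0.1172/7.547 = 0.01553.
Step 5 — Type: Im(Z) = 7.546 ⇒ lagging (phase φ = 89.1°).

PF = 0.01553 (lagging, φ = 89.1°)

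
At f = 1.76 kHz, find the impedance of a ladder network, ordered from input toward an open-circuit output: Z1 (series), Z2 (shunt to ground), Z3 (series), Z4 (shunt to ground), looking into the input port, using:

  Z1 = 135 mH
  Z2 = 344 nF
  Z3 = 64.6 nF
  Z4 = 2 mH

Step 1 — Angular frequency: ω = 2π·f = 2π·1760 = 1.106e+04 rad/s.
Step 2 — Component impedances:
  Z1: Z = jωL = j·1.106e+04·0.135 = 0 + j1493 Ω
  Z2: Z = 1/(jωC) = -j/(ω·C) = 0 - j262.9 Ω
  Z3: Z = 1/(jωC) = -j/(ω·C) = 0 - j1400 Ω
  Z4: Z = jωL = j·1.106e+04·0.002 = 0 + j22.12 Ω
Step 3 — Ladder network (open output): work backward from the far end, alternating series and parallel combinations. Z_in = 0 + j1272 Ω = 1272∠90.0° Ω.

Z = 0 + j1272 Ω = 1272∠90.0° Ω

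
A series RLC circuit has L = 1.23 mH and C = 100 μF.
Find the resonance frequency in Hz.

Step 1 — Resonance condition Im(Z)=0 gives ω₀ = 1/√(LC).
Step 2 — ω₀ = 1/√(0.00123·0.0001) = 2851 rad/s.
Step 3 — f₀ = ω₀/(2π) = 453.8 Hz.

f₀ = 453.8 Hz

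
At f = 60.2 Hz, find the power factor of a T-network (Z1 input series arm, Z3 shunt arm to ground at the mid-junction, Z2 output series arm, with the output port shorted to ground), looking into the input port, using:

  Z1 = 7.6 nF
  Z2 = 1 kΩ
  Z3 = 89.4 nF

Step 1 — Angular frequency: ω = 2π·f = 2π·60.2 = 378.2 rad/s.
Step 2 — Component impedances:
  Z1: Z = 1/(jωC) = -j/(ω·C) = 0 - j3.479e+05 Ω
  Z2: Z = R = 1000 Ω
  Z3: Z = 1/(jωC) = -j/(ω·C) = 0 - j2.957e+04 Ω
Step 3 — With the output port shorted to ground, the output series arm Z2 runs from the junction to ground; the shunt arm Z3 also runs from the junction to ground. They appear in parallel: Z3 || Z2 = 998.9 - j33.78 Ω.
Step 4 — Series with input arm Z1: Z_in = Z1 + (Z3 || Z2) = 998.9 - j3.479e+05 Ω = 3.479e+05∠-89.8° Ω.
Step 5 — Power factor: PF = cos(φ) = Re(Z)/|Z| = 998.9/3.479e+05 = 0.002871.
Step 6 — Type: Im(Z) = -3.479e+05 ⇒ leading (phase φ = -89.8°).

PF = 0.002871 (leading, φ = -89.8°)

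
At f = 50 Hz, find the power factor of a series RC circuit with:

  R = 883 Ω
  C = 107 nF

Step 1 — Angular frequency: ω = 2π·f = 2π·50 = 314.2 rad/s.
Step 2 — Component impedances:
  R: Z = R = 883 Ω
  C: Z = 1/(jωC) = -j/(ω·C) = 0 - j2.975e+04 Ω
Step 3 — Series combination: Z_total = R + C = 883 - j2.975e+04 Ω = 2.976e+04∠-88.3° Ω.
Step 4 — Power factor: PF = cos(φ) = Re(Z)/|Z| = 883/2.976e+04 = 0.02967.
Step 5 — Type: Im(Z) = -2.975e+04 ⇒ leading (phase φ = -88.3°).

PF = 0.02967 (leading, φ = -88.3°)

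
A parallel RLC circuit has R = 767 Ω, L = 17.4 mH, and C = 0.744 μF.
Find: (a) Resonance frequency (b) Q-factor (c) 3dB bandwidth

Step 1 — Resonance: ω₀ = 1/√(LC) = 1/√(0.0174·7.44e-07) = 8789 rad/s.
Step 2 — f₀ = ω₀/(2π) = 1399 Hz.
Step 3 — Parallel Q: Q = R/(ω₀L) = 767/(8789·0.0174) = 5.015.
Step 4 — Bandwidth: Δω = ω₀/Q = 1752 rad/s; BW = Δω/(2π) = 278.9 Hz.

(a) f₀ = 1399 Hz  (b) Q = 5.015  (c) BW = 278.9 Hz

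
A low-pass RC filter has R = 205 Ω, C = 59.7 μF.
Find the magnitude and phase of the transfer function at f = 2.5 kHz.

Step 1 — Angular frequency: ω = 2π·2500 = 1.571e+04 rad/s.
Step 2 — Transfer function: H(jω) = 1/(1 + jωRC).
Step 3 — Denominator: 1 + jωRC = 1 + j·1.571e+04·205·5.97e-05 = 1 + j192.2.
Step 4 — H = 2.706e-05 - j0.005202.
Step 5 — Magnitude: |H| = 0.005202 (-45.7 dB); phase: φ = -89.7°.

|H| = 0.005202 (-45.7 dB), φ = -89.7°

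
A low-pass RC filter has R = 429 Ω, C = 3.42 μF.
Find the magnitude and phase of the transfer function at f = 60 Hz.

Step 1 — Angular frequency: ω = 2π·60 = 377 rad/s.
Step 2 — Transfer function: H(jω) = 1/(1 + jωRC).
Step 3 — Denominator: 1 + jωRC = 1 + j·377·429·3.42e-06 = 1 + j0.5531.
Step 4 — H = 0.7657 - j0.4235.
Step 5 — Magnitude: |H| = 0.8751 (-1.2 dB); phase: φ = -28.9°.

|H| = 0.8751 (-1.2 dB), φ = -28.9°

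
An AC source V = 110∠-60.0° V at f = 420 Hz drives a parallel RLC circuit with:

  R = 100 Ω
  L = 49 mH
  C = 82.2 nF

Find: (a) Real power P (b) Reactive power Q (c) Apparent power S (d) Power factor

Step 1 — Angular frequency: ω = 2π·f = 2π·420 = 2639 rad/s.
Step 2 — Component impedances:
  R: Z = R = 100 Ω
  L: Z = jωL = j·2639·0.049 = 0 + j129.3 Ω
  C: Z = 1/(jωC) = -j/(ω·C) = 0 - j4610 Ω
Step 3 — Parallel combination: 1/Z_total = 1/R + 1/L + 1/C; Z_total = 63.9 + j48.03 Ω = 79.94∠36.9° Ω.
Step 4 — Source phasor: V = 110∠-60.0° V = 55 - j95.26 V.
Step 5 — Current: I = V / Z = -0.166 - j1.366 A = 1.376∠-96.9° A.
Step 6 — Complex power: S = V·I* = 121 + j90.95 VA.
Step 7 — Real power: P = Re(S) = 121 W.
Step 8 — Reactive power: Q = Im(S) = 90.95 VAR.
Step 9 — Apparent power: |S| = 151.4 VA.
Step 10 — Power factor: PF = P/|S| = 0.7994 (lagging).

(a) P = 121 W  (b) Q = 90.95 VAR  (c) S = 151.4 VA  (d) PF = 0.7994 (lagging)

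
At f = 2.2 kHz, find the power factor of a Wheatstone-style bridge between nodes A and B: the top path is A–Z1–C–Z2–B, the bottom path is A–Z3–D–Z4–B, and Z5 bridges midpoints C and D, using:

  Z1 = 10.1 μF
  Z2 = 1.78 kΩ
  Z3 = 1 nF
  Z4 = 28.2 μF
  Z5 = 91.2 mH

Step 1 — Angular frequency: ω = 2π·f = 2π·2200 = 1.382e+04 rad/s.
Step 2 — Component impedances:
  Z1: Z = 1/(jωC) = -j/(ω·C) = 0 - j7.163 Ω
  Z2: Z = R = 1780 Ω
  Z3: Z = 1/(jωC) = -j/(ω·C) = 0 - j7.234e+04 Ω
  Z4: Z = 1/(jωC) = -j/(ω·C) = 0 - j2.565 Ω
  Z5: Z = jωL = j·1.382e+04·0.0912 = 0 + j1261 Ω
Step 3 — Bridge requires nodal analysis (the Z5 bridge couples midpoints C and D, so the two paths cannot be reduced to a simple series/parallel combination). Setting node B to ground and injecting 1 A at node A, the 3-node admittance system at A, C, D solves to V_A = Z_AB = 606.9 + j836.5 Ω = 1033∠54.0° Ω.
Step 4 — Power factor: PF = cos(φ) = Re(Z)/|Z| = 606.874/1033.44 = 0.5872.
Step 5 — Type: Im(Z) = 836.5 ⇒ lagging (phase φ = 54.0°).

PF = 0.5872 (lagging, φ = 54.0°)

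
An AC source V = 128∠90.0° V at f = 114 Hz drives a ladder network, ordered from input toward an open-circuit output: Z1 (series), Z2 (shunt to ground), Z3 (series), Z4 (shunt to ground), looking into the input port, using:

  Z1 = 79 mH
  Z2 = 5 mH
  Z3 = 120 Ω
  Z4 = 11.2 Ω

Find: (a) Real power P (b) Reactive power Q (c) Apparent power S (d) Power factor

Step 1 — Angular frequency: ω = 2π·f = 2π·114 = 716.3 rad/s.
Step 2 — Component impedances:
  Z1: Z = jωL = j·716.3·0.079 = 0 + j56.59 Ω
  Z2: Z = jωL = j·716.3·0.005 = 0 + j3.581 Ω
  Z3: Z = R = 120 Ω
  Z4: Z = R = 11.2 Ω
Step 3 — Ladder network (open output): work backward from the far end, alternating series and parallel combinations. Z_in = 0.09769 + j60.17 Ω = 60.17∠89.9° Ω.
Step 4 — Source phasor: V = 128∠90.0° V = 0 + j128 V.
Step 5 — Current: I = V / Z = 2.127 + j0.003454 A = 2.127∠0.1° A.
Step 6 — Complex power: S = V·I* = 0.4422 + j272.3 VA.
Step 7 — Real power: P = Re(S) = 0.4422 W.
Step 8 — Reactive power: Q = Im(S) = 272.3 VAR.
Step 9 — Apparent power: |S| = 272.3 VA.
Step 10 — Power factor: PF = P/|S| = 0.001624 (lagging).

(a) P = 0.4422 W  (b) Q = 272.3 VAR  (c) S = 272.3 VA  (d) PF = 0.001624 (lagging)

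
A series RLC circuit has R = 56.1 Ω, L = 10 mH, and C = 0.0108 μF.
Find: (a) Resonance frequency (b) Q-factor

Step 1 — Resonance condition Im(Z)=0 gives ω₀ = 1/√(LC).
Step 2 — ω₀ = 1/√(0.01·1.08e-08) = 9.623e+04 rad/s.
Step 3 — f₀ = ω₀/(2π) = 1.531e+04 Hz.
Step 4 — Series Q: Q = ω₀L/R = 9.623e+04·0.01/56.1 = 17.15.

(a) f₀ = 1.531e+04 Hz  (b) Q = 17.15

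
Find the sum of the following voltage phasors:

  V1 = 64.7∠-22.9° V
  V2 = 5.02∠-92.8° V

Step 1 — Convert each phasor to rectangular form:
  V1 = 64.7·(cos(-22.9°) + j·sin(-22.9°)) = 59.6 - j25.18 V
  V2 = 5.02·(cos(-92.8°) + j·sin(-92.8°)) = -0.2452 - j5.014 V
Step 2 — Sum components: V_total = 59.36 - j30.19 V.
Step 3 — Convert to polar: |V_total| = 66.59 V, ∠V_total = -27.0°.

V_total = 66.59∠-27.0° V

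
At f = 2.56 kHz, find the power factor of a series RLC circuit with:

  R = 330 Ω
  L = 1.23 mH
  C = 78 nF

Step 1 — Angular frequency: ω = 2π·f = 2π·2560 = 1.608e+04 rad/s.
Step 2 — Component impedances:
  R: Z = R = 330 Ω
  L: Z = jωL = j·1.608e+04·0.00123 = 0 + j19.78 Ω
  C: Z = 1/(jωC) = -j/(ω·C) = 0 - j797 Ω
Step 3 — Series combination: Z_total = R + L + C = 330 - j777.3 Ω = 844.4∠-67.0° Ω.
Step 4 — Power factor: PF = cos(φ) = Re(Z)/|Z| = 330/844.4 = 0.3908.
Step 5 — Type: Im(Z) = -777.3 ⇒ leading (phase φ = -67.0°).

PF = 0.3908 (leading, φ = -67.0°)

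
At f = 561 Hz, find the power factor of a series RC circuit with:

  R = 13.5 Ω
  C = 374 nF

Step 1 — Angular frequency: ω = 2π·f = 2π·561 = 3525 rad/s.
Step 2 — Component impedances:
  R: Z = R = 13.5 Ω
  C: Z = 1/(jωC) = -j/(ω·C) = 0 - j758.6 Ω
Step 3 — Series combination: Z_total = R + C = 13.5 - j758.6 Ω = 758.7∠-89.0° Ω.
Step 4 — Power factor: PF = cos(φ) = Re(Z)/|Z| = 13.5/758.7 = 0.01779.
Step 5 — Type: Im(Z) = -758.6 ⇒ leading (phase φ = -89.0°).

PF = 0.01779 (leading, φ = -89.0°)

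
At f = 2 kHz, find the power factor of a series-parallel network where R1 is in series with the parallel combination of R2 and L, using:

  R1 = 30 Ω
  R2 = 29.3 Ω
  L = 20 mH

Step 1 — Angular frequency: ω = 2π·f = 2π·2000 = 1.257e+04 rad/s.
Step 2 — Component impedances:
  R1: Z = R = 30 Ω
  R2: Z = R = 29.3 Ω
  L: Z = jωL = j·1.257e+04·0.02 = 0 + j251.3 Ω
Step 3 — Parallel branch: R2 || L = 1/(1/R2 + 1/L) = 28.91 + j3.37 Ω.
Step 4 — Series with R1: Z_total = R1 + (R2 || L) = 58.91 + j3.37 Ω = 59∠3.3° Ω.
Step 5 — Power factor: PF = cos(φ) = Re(Z)/|Z| = 58.907/59.003 = 0.9984.
Step 6 — Type: Im(Z) = 3.37 ⇒ lagging (phase φ = 3.3°).

PF = 0.9984 (lagging, φ = 3.3°)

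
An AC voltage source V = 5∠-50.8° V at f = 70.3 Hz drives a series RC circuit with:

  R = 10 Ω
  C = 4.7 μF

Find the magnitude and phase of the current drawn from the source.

Step 1 — Angular frequency: ω = 2π·f = 2π·70.3 = 441.7 rad/s.
Step 2 — Component impedances:
  R: Z = R = 10 Ω
  C: Z = 1/(jωC) = -j/(ω·C) = 0 - j481.7 Ω
Step 3 — Series combination: Z_total = R + C = 10 - j481.7 Ω = 481.8∠-88.8° Ω.
Step 4 — Source phasor: V = 5∠-50.8° V = 3.16 - j3.875 V.
Step 5 — Ohm's law: I = V / Z_total = (3.16 - j3.875) / (10 - j481.7) = 0.008177 + j0.006391 A.
Step 6 — Convert to polar: |I| = 0.01038 A, ∠I = 38.0°.

I = 0.01038∠38.0° A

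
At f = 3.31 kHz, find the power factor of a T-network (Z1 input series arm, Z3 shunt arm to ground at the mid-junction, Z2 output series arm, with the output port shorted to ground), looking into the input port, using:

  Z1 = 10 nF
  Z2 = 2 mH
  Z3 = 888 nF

Step 1 — Angular frequency: ω = 2π·f = 2π·3310 = 2.08e+04 rad/s.
Step 2 — Component impedances:
  Z1: Z = 1/(jωC) = -j/(ω·C) = 0 - j4808 Ω
  Z2: Z = jωL = j·2.08e+04·0.002 = 0 + j41.59 Ω
  Z3: Z = 1/(jωC) = -j/(ω·C) = 0 - j54.15 Ω
Step 3 — With the output port shorted to ground, the output series arm Z2 runs from the junction to ground; the shunt arm Z3 also runs from the junction to ground. They appear in parallel: Z3 || Z2 = 0 + j179.4 Ω.
Step 4 — Series with input arm Z1: Z_in = Z1 + (Z3 || Z2) = 0 - j4629 Ω = 4629∠-90.0° Ω.
Step 5 — Power factor: PF = cos(φ) = Re(Z)/|Z| = 0/4629 = 0.
Step 6 — Type: Im(Z) = -4629 ⇒ leading (phase φ = -90.0°).

PF = 0 (leading, φ = -90.0°)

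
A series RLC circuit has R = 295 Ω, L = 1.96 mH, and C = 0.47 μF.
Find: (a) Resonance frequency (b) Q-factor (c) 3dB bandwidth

Step 1 — Resonance: ω₀ = 1/√(LC) = 1/√(0.00196·4.7e-07) = 3.295e+04 rad/s.
Step 2 — f₀ = ω₀/(2π) = 5244 Hz.
Step 3 — Series Q: Q = ω₀L/R = 3.295e+04·0.00196/295 = 0.2189.
Step 4 — Bandwidth: Δω = ω₀/Q = 1.505e+05 rad/s; BW = Δω/(2π) = 2.395e+04 Hz.

(a) f₀ = 5244 Hz  (b) Q = 0.2189  (c) BW = 2.395e+04 Hz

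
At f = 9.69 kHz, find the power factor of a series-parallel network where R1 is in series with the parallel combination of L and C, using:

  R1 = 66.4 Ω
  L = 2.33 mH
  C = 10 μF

Step 1 — Angular frequency: ω = 2π·f = 2π·9690 = 6.088e+04 rad/s.
Step 2 — Component impedances:
  R1: Z = R = 66.4 Ω
  L: Z = jωL = j·6.088e+04·0.00233 = 0 + j141.9 Ω
  C: Z = 1/(jωC) = -j/(ω·C) = 0 - j1.642 Ω
Step 3 — Parallel branch: L || C = 1/(1/L + 1/C) = 0 - j1.662 Ω.
Step 4 — Series with R1: Z_total = R1 + (L || C) = 66.4 - j1.662 Ω = 66.42∠-1.4° Ω.
Step 5 — Power factor: PF = cos(φ) = Re(Z)/|Z| = 66.4/66.42 = 0.9997.
Step 6 — Type: Im(Z) = -1.662 ⇒ leading (phase φ = -1.4°).

PF = 0.9997 (leading, φ = -1.4°)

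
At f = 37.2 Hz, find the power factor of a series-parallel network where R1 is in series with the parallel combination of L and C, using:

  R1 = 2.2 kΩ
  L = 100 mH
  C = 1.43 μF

Step 1 — Angular frequency: ω = 2π·f = 2π·37.2 = 233.7 rad/s.
Step 2 — Component impedances:
  R1: Z = R = 2200 Ω
  L: Z = jωL = j·233.7·0.1 = 0 + j23.37 Ω
  C: Z = 1/(jωC) = -j/(ω·C) = 0 - j2992 Ω
Step 3 — Parallel branch: L || C = 1/(1/L + 1/C) = 0 + j23.56 Ω.
Step 4 — Series with R1: Z_total = R1 + (L || C) = 2200 + j23.56 Ω = 2200∠0.6° Ω.
Step 5 — Power factor: PF = cos(φ) = Re(Z)/|Z| = 2200/2200.13 = 0.9999.
Step 6 — Type: Im(Z) = 23.56 ⇒ lagging (phase φ = 0.6°).

PF = 0.9999 (lagging, φ = 0.6°)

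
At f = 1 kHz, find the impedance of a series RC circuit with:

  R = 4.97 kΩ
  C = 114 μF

Step 1 — Angular frequency: ω = 2π·f = 2π·1000 = 6283 rad/s.
Step 2 — Component impedances:
  R: Z = R = 4970 Ω
  C: Z = 1/(jωC) = -j/(ω·C) = 0 - j1.396 Ω
Step 3 — Series combination: Z_total = R + C = 4970 - j1.396 Ω = 4970∠-0.0° Ω.

Z = 4970 - j1.396 Ω = 4970∠-0.0° Ω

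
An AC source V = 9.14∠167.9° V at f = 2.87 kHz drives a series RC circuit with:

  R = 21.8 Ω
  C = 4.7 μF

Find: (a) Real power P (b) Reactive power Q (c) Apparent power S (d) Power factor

Step 1 — Angular frequency: ω = 2π·f = 2π·2870 = 1.803e+04 rad/s.
Step 2 — Component impedances:
  R: Z = R = 21.8 Ω
  C: Z = 1/(jωC) = -j/(ω·C) = 0 - j11.8 Ω
Step 3 — Series combination: Z_total = R + C = 21.8 - j11.8 Ω = 24.79∠-28.4° Ω.
Step 4 — Source phasor: V = 9.14∠167.9° V = -8.937 + j1.916 V.
Step 5 — Current: I = V / Z = -0.3539 - j0.1036 A = 0.3687∠-163.7° A.
Step 6 — Complex power: S = V·I* = 2.964 - j1.604 VA.
Step 7 — Real power: P = Re(S) = 2.964 W.
Step 8 — Reactive power: Q = Im(S) = -1.604 VAR.
Step 9 — Apparent power: |S| = 3.37 VA.
Step 10 — Power factor: PF = P/|S| = 0.8795 (leading).

(a) P = 2.964 W  (b) Q = -1.604 VAR  (c) S = 3.37 VA  (d) PF = 0.8795 (leading)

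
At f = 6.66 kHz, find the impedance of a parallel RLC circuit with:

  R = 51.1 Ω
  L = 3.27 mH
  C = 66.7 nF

Step 1 — Angular frequency: ω = 2π·f = 2π·6660 = 4.185e+04 rad/s.
Step 2 — Component impedances:
  R: Z = R = 51.1 Ω
  L: Z = jωL = j·4.185e+04·0.00327 = 0 + j136.8 Ω
  C: Z = 1/(jωC) = -j/(ω·C) = 0 - j358.3 Ω
Step 3 — Parallel combination: 1/Z_total = 1/R + 1/L + 1/C; Z_total = 48.52 + j11.2 Ω = 49.79∠13.0° Ω.

Z = 48.52 + j11.2 Ω = 49.79∠13.0° Ω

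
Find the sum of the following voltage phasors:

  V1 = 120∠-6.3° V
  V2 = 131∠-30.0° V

Step 1 — Convert each phasor to rectangular form:
  V1 = 120·(cos(-6.3°) + j·sin(-6.3°)) = 119.3 - j13.17 V
  V2 = 131·(cos(-30.0°) + j·sin(-30.0°)) = 113.4 - j65.5 V
Step 2 — Sum components: V_total = 232.7 - j78.67 V.
Step 3 — Convert to polar: |V_total| = 245.7 V, ∠V_total = -18.7°.

V_total = 245.7∠-18.7° V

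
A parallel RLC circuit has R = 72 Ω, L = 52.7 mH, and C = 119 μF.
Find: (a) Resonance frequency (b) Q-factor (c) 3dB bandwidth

Step 1 — Resonance: ω₀ = 1/√(LC) = 1/√(0.0527·0.000119) = 399.3 rad/s.
Step 2 — f₀ = ω₀/(2π) = 63.55 Hz.
Step 3 — Parallel Q: Q = R/(ω₀L) = 72/(399.3·0.0527) = 3.421.
Step 4 — Bandwidth: Δω = ω₀/Q = 116.7 rad/s; BW = Δω/(2π) = 18.58 Hz.

(a) f₀ = 63.55 Hz  (b) Q = 3.421  (c) BW = 18.58 Hz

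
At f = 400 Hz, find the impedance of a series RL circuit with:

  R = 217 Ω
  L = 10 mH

Step 1 — Angular frequency: ω = 2π·f = 2π·400 = 2513 rad/s.
Step 2 — Component impedances:
  R: Z = R = 217 Ω
  L: Z = jωL = j·2513·0.01 = 0 + j25.13 Ω
Step 3 — Series combination: Z_total = R + L = 217 + j25.13 Ω = 218.5∠6.6° Ω.

Z = 217 + j25.13 Ω = 218.5∠6.6° Ω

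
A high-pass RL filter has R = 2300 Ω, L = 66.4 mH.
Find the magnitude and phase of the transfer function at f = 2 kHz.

Step 1 — Angular frequency: ω = 2π·2000 = 1.257e+04 rad/s.
Step 2 — Transfer function: H(jω) = jωL/(R + jωL).
Step 3 — Numerator jωL = j·834.4; denominator R + jωL = 2300 + j834.4.
Step 4 — H = 0.1163 + j0.3206.
Step 5 — Magnitude: |H| = 0.341 (-9.3 dB); phase: φ = 70.1°.

|H| = 0.341 (-9.3 dB), φ = 70.1°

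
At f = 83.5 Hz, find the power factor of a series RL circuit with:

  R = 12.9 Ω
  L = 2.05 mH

Step 1 — Angular frequency: ω = 2π·f = 2π·83.5 = 524.6 rad/s.
Step 2 — Component impedances:
  R: Z = R = 12.9 Ω
  L: Z = jωL = j·524.6·0.00205 = 0 + j1.076 Ω
Step 3 — Series combination: Z_total = R + L = 12.9 + j1.076 Ω = 12.94∠4.8° Ω.
Step 4 — Power factor: PF = cos(φ) = Re(Z)/|Z| = 12.9/12.945 = 0.9965.
Step 5 — Type: Im(Z) = 1.076 ⇒ lagging (phase φ = 4.8°).

PF = 0.9965 (lagging, φ = 4.8°)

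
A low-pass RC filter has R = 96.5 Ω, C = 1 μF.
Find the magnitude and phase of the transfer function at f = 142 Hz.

Step 1 — Angular frequency: ω = 2π·142 = 892.2 rad/s.
Step 2 — Transfer function: H(jω) = 1/(1 + jωRC).
Step 3 — Denominator: 1 + jωRC = 1 + j·892.2·96.5·1e-06 = 1 + j0.0861.
Step 4 — H = 0.9926 - j0.08546.
Step 5 — Magnitude: |H| = 0.9963 (-0.0 dB); phase: φ = -4.9°.

|H| = 0.9963 (-0.0 dB), φ = -4.9°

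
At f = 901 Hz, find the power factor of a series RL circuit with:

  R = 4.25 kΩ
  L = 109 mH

Step 1 — Angular frequency: ω = 2π·f = 2π·901 = 5661 rad/s.
Step 2 — Component impedances:
  R: Z = R = 4250 Ω
  L: Z = jωL = j·5661·0.109 = 0 + j617.1 Ω
Step 3 — Series combination: Z_total = R + L = 4250 + j617.1 Ω = 4295∠8.3° Ω.
Step 4 — Power factor: PF = cos(φ) = Re(Z)/|Z| = 4250/4294.6 = 0.9896.
Step 5 — Type: Im(Z) = 617.1 ⇒ lagging (phase φ = 8.3°).

PF = 0.9896 (lagging, φ = 8.3°)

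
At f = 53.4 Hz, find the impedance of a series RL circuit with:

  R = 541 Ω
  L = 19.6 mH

Step 1 — Angular frequency: ω = 2π·f = 2π·53.4 = 335.5 rad/s.
Step 2 — Component impedances:
  R: Z = R = 541 Ω
  L: Z = jωL = j·335.5·0.0196 = 0 + j6.576 Ω
Step 3 — Series combination: Z_total = R + L = 541 + j6.576 Ω = 541∠0.7° Ω.

Z = 541 + j6.576 Ω = 541∠0.7° Ω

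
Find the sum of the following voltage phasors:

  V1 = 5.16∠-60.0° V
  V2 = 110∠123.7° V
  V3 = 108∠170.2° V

Step 1 — Convert each phasor to rectangular form:
  V1 = 5.16·(cos(-60.0°) + j·sin(-60.0°)) = 2.58 - j4.469 V
  V2 = 110·(cos(123.7°) + j·sin(123.7°)) = -61.03 + j91.51 V
  V3 = 108·(cos(170.2°) + j·sin(170.2°)) = -106.4 + j18.38 V
Step 2 — Sum components: V_total = -164.9 + j105.4 V.
Step 3 — Convert to polar: |V_total| = 195.7 V, ∠V_total = 147.4°.

V_total = 195.7∠147.4° V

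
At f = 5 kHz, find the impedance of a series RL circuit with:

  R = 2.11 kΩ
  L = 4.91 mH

Step 1 — Angular frequency: ω = 2π·f = 2π·5000 = 3.142e+04 rad/s.
Step 2 — Component impedances:
  R: Z = R = 2110 Ω
  L: Z = jωL = j·3.142e+04·0.00491 = 0 + j154.3 Ω
Step 3 — Series combination: Z_total = R + L = 2110 + j154.3 Ω = 2116∠4.2° Ω.

Z = 2110 + j154.3 Ω = 2116∠4.2° Ω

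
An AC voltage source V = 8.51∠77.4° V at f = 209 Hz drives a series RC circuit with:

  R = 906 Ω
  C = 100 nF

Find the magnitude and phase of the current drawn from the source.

Step 1 — Angular frequency: ω = 2π·f = 2π·209 = 1313 rad/s.
Step 2 — Component impedances:
  R: Z = R = 906 Ω
  C: Z = 1/(jωC) = -j/(ω·C) = 0 - j7615 Ω
Step 3 — Series combination: Z_total = R + C = 906 - j7615 Ω = 7669∠-83.2° Ω.
Step 4 — Source phasor: V = 8.51∠77.4° V = 1.856 + j8.305 V.
Step 5 — Ohm's law: I = V / Z_total = (1.856 + j8.305) / (906 - j7615) = -0.001047 + j0.0003683 A.
Step 6 — Convert to polar: |I| = 0.00111 A, ∠I = 160.6°.

I = 0.00111∠160.6° A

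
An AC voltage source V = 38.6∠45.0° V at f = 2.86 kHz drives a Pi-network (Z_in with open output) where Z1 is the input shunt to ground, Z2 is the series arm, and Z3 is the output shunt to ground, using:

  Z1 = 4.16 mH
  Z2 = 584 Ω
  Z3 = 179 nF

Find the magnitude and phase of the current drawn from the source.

Step 1 — Angular frequency: ω = 2π·f = 2π·2860 = 1.797e+04 rad/s.
Step 2 — Component impedances:
  Z1: Z = jωL = j·1.797e+04·0.00416 = 0 + j74.75 Ω
  Z2: Z = R = 584 Ω
  Z3: Z = 1/(jωC) = -j/(ω·C) = 0 - j310.9 Ω
Step 3 — With open output, the series arm Z2 and the output shunt Z3 appear in series to ground: Z2 + Z3 = 584 - j310.9 Ω.
Step 4 — Parallel with input shunt Z1: Z_in = Z1 || (Z2 + Z3) = 8.224 + j78.08 Ω = 78.51∠84.0° Ω.
Step 5 — Source phasor: V = 38.6∠45.0° V = 27.29 + j27.29 V.
Step 6 — Ohm's law: I = V / Z_total = (27.29 + j27.29) / (8.224 + j78.08) = 0.3821 - j0.3093 A.
Step 7 — Convert to polar: |I| = 0.4916 A, ∠I = -39.0°.

I = 0.4916∠-39.0° A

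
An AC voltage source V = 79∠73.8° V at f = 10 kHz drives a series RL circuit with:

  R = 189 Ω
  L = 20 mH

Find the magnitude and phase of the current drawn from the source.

Step 1 — Angular frequency: ω = 2π·f = 2π·1e+04 = 6.283e+04 rad/s.
Step 2 — Component impedances:
  R: Z = R = 189 Ω
  L: Z = jωL = j·6.283e+04·0.02 = 0 + j1257 Ω
Step 3 — Series combination: Z_total = R + L = 189 + j1257 Ω = 1271∠81.4° Ω.
Step 4 — Source phasor: V = 79∠73.8° V = 22.04 + j75.86 V.
Step 5 — Ohm's law: I = V / Z_total = (22.04 + j75.86) / (189 + j1257) = 0.06161 - j0.008272 A.
Step 6 — Convert to polar: |I| = 0.06217 A, ∠I = -7.6°.

I = 0.06217∠-7.6° A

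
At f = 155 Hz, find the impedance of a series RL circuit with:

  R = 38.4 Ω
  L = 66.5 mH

Step 1 — Angular frequency: ω = 2π·f = 2π·155 = 973.9 rad/s.
Step 2 — Component impedances:
  R: Z = R = 38.4 Ω
  L: Z = jωL = j·973.9·0.0665 = 0 + j64.76 Ω
Step 3 — Series combination: Z_total = R + L = 38.4 + j64.76 Ω = 75.29∠59.3° Ω.

Z = 38.4 + j64.76 Ω = 75.29∠59.3° Ω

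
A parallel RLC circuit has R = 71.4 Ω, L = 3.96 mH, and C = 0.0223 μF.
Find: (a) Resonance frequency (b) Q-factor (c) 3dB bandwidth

Step 1 — Resonance: ω₀ = 1/√(LC) = 1/√(0.00396·2.23e-08) = 1.064e+05 rad/s.
Step 2 — f₀ = ω₀/(2π) = 1.694e+04 Hz.
Step 3 — Parallel Q: Q = R/(ω₀L) = 71.4/(1.064e+05·0.00396) = 0.1694.
Step 4 — Bandwidth: Δω = ω₀/Q = 6.281e+05 rad/s; BW = Δω/(2π) = 9.996e+04 Hz.

(a) f₀ = 1.694e+04 Hz  (b) Q = 0.1694  (c) BW = 9.996e+04 Hz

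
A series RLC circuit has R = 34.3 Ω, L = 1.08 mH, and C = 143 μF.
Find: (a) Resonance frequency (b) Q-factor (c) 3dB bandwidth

Step 1 — Resonance: ω₀ = 1/√(LC) = 1/√(0.00108·0.000143) = 2545 rad/s.
Step 2 — f₀ = ω₀/(2π) = 405 Hz.
Step 3 — Series Q: Q = ω₀L/R = 2545·0.00108/34.3 = 0.08012.
Step 4 — Bandwidth: Δω = ω₀/Q = 3.176e+04 rad/s; BW = Δω/(2π) = 5055 Hz.

(a) f₀ = 405 Hz  (b) Q = 0.08012  (c) BW = 5055 Hz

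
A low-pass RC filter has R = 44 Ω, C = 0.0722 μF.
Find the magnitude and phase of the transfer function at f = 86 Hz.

Step 1 — Angular frequency: ω = 2π·86 = 540.4 rad/s.
Step 2 — Transfer function: H(jω) = 1/(1 + jωRC).
Step 3 — Denominator: 1 + jωRC = 1 + j·540.4·44·7.22e-08 = 1 + j0.001717.
Step 4 — H = 1 - j0.001717.
Step 5 — Magnitude: |H| = 1 (-0.0 dB); phase: φ = -0.1°.

|H| = 1 (-0.0 dB), φ = -0.1°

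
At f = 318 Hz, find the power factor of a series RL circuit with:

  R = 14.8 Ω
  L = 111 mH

Step 1 — Angular frequency: ω = 2π·f = 2π·318 = 1998 rad/s.
Step 2 — Component impedances:
  R: Z = R = 14.8 Ω
  L: Z = jωL = j·1998·0.111 = 0 + j221.8 Ω
Step 3 — Series combination: Z_total = R + L = 14.8 + j221.8 Ω = 222.3∠86.2° Ω.
Step 4 — Power factor: PF = cos(φ) = Re(Z)/|Z| = 14.8/222.3 = 0.06658.
Step 5 — Type: Im(Z) = 221.8 ⇒ lagging (phase φ = 86.2°).

PF = 0.06658 (lagging, φ = 86.2°)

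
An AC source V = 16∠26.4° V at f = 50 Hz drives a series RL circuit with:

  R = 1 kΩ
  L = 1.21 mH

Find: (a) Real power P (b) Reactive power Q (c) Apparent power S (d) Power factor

Step 1 — Angular frequency: ω = 2π·f = 2π·50 = 314.2 rad/s.
Step 2 — Component impedances:
  R: Z = R = 1000 Ω
  L: Z = jωL = j·314.2·0.00121 = 0 + j0.3801 Ω
Step 3 — Series combination: Z_total = R + L = 1000 + j0.3801 Ω = 1000∠0.0° Ω.
Step 4 — Source phasor: V = 16∠26.4° V = 14.33 + j7.114 V.
Step 5 — Current: I = V / Z = 0.01433 + j0.007109 A = 0.016∠26.4° A.
Step 6 — Complex power: S = V·I* = 0.256 + j9.731e-05 VA.
Step 7 — Real power: P = Re(S) = 0.256 W.
Step 8 — Reactive power: Q = Im(S) = 9.731e-05 VAR.
Step 9 — Apparent power: |S| = 0.256 VA.
Step 10 — Power factor: PF = P/|S| = 1 (lagging).

(a) P = 0.256 W  (b) Q = 9.731e-05 VAR  (c) S = 0.256 VA  (d) PF = 1 (lagging)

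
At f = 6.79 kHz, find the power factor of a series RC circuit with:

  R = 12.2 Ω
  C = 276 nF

Step 1 — Angular frequency: ω = 2π·f = 2π·6790 = 4.266e+04 rad/s.
Step 2 — Component impedances:
  R: Z = R = 12.2 Ω
  C: Z = 1/(jωC) = -j/(ω·C) = 0 - j84.93 Ω
Step 3 — Series combination: Z_total = R + C = 12.2 - j84.93 Ω = 85.8∠-81.8° Ω.
Step 4 — Power factor: PF = cos(φ) = Re(Z)/|Z| = 12.2/85.8 = 0.1422.
Step 5 — Type: Im(Z) = -84.93 ⇒ leading (phase φ = -81.8°).

PF = 0.1422 (leading, φ = -81.8°)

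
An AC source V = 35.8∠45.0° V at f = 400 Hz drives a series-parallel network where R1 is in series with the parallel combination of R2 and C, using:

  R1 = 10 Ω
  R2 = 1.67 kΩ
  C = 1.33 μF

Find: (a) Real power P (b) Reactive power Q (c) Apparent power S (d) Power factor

Step 1 — Angular frequency: ω = 2π·f = 2π·400 = 2513 rad/s.
Step 2 — Component impedances:
  R1: Z = R = 10 Ω
  R2: Z = R = 1670 Ω
  C: Z = 1/(jωC) = -j/(ω·C) = 0 - j299.2 Ω
Step 3 — Parallel branch: R2 || C = 1/(1/R2 + 1/C) = 51.93 - j289.9 Ω.
Step 4 — Series with R1: Z_total = R1 + (R2 || C) = 61.93 - j289.9 Ω = 296.4∠-77.9° Ω.
Step 5 — Source phasor: V = 35.8∠45.0° V = 25.31 + j25.31 V.
Step 6 — Current: I = V / Z = -0.06568 + j0.1014 A = 0.1208∠122.9° A.
Step 7 — Complex power: S = V·I* = 0.9034 - j4.229 VA.
Step 8 — Real power: P = Re(S) = 0.9034 W.
Step 9 — Reactive power: Q = Im(S) = -4.229 VAR.
Step 10 — Apparent power: |S| = 4.324 VA.
Step 11 — Power factor: PF = P/|S| = 0.2089 (leading).

(a) P = 0.9034 W  (b) Q = -4.229 VAR  (c) S = 4.324 VA  (d) PF = 0.2089 (leading)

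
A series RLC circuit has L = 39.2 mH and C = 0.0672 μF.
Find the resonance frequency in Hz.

Step 1 — Resonance condition Im(Z)=0 gives ω₀ = 1/√(LC).
Step 2 — ω₀ = 1/√(0.0392·6.72e-08) = 1.948e+04 rad/s.
Step 3 — f₀ = ω₀/(2π) = 3101 Hz.

f₀ = 3101 Hz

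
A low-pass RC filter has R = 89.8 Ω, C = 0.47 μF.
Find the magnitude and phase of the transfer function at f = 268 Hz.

Step 1 — Angular frequency: ω = 2π·268 = 1684 rad/s.
Step 2 — Transfer function: H(jω) = 1/(1 + jωRC).
Step 3 — Denominator: 1 + jωRC = 1 + j·1684·89.8·4.7e-07 = 1 + j0.07107.
Step 4 — H = 0.995 - j0.07071.
Step 5 — Magnitude: |H| = 0.9975 (-0.0 dB); phase: φ = -4.1°.

|H| = 0.9975 (-0.0 dB), φ = -4.1°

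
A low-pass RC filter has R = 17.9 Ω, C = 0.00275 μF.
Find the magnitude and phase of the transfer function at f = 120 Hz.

Step 1 — Angular frequency: ω = 2π·120 = 754 rad/s.
Step 2 — Transfer function: H(jω) = 1/(1 + jωRC).
Step 3 — Denominator: 1 + jωRC = 1 + j·754·17.9·2.75e-09 = 1 + j3.711e-05.
Step 4 — H = 1 - j3.711e-05.
Step 5 — Magnitude: |H| = 1 (-0.0 dB); phase: φ = -0.0°.

|H| = 1 (-0.0 dB), φ = -0.0°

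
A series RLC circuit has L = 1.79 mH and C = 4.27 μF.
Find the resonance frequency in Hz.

Step 1 — Resonance condition Im(Z)=0 gives ω₀ = 1/√(LC).
Step 2 — ω₀ = 1/√(0.00179·4.27e-06) = 1.144e+04 rad/s.
Step 3 — f₀ = ω₀/(2π) = 1820 Hz.

f₀ = 1820 Hz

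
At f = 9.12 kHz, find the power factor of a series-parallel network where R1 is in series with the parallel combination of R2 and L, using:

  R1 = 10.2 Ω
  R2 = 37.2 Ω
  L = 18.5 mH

Step 1 — Angular frequency: ω = 2π·f = 2π·9120 = 5.73e+04 rad/s.
Step 2 — Component impedances:
  R1: Z = R = 10.2 Ω
  R2: Z = R = 37.2 Ω
  L: Z = jωL = j·5.73e+04·0.0185 = 0 + j1060 Ω
Step 3 — Parallel branch: R2 || L = 1/(1/R2 + 1/L) = 37.15 + j1.304 Ω.
Step 4 — Series with R1: Z_total = R1 + (R2 || L) = 47.35 + j1.304 Ω = 47.37∠1.6° Ω.
Step 5 — Power factor: PF = cos(φ) = Re(Z)/|Z| = 47.35/47.37 = 0.9996.
Step 6 — Type: Im(Z) = 1.304 ⇒ lagging (phase φ = 1.6°).

PF = 0.9996 (lagging, φ = 1.6°)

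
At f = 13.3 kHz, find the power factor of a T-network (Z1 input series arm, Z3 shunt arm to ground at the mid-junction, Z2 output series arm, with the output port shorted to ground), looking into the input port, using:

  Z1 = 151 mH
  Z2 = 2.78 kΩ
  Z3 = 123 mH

Step 1 — Angular frequency: ω = 2π·f = 2π·1.33e+04 = 8.357e+04 rad/s.
Step 2 — Component impedances:
  Z1: Z = jωL = j·8.357e+04·0.151 = 0 + j1.262e+04 Ω
  Z2: Z = R = 2780 Ω
  Z3: Z = jωL = j·8.357e+04·0.123 = 0 + j1.028e+04 Ω
Step 3 — With the output port shorted to ground, the output series arm Z2 runs from the junction to ground; the shunt arm Z3 also runs from the junction to ground. They appear in parallel: Z3 || Z2 = 2591 + j700.6 Ω.
Step 4 — Series with input arm Z1: Z_in = Z1 + (Z3 || Z2) = 2591 + j1.332e+04 Ω = 1.357e+04∠79.0° Ω.
Step 5 — Power factor: PF = cos(φ) = Re(Z)/|Z| = 2591/1.357e+04 = 0.1909.
Step 6 — Type: Im(Z) = 1.332e+04 ⇒ lagging (phase φ = 79.0°).

PF = 0.1909 (lagging, φ = 79.0°)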